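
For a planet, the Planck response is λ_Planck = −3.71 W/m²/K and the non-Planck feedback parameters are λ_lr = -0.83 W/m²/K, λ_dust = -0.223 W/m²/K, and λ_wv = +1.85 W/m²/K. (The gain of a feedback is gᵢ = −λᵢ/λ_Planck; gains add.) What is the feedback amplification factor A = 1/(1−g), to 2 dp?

1.27

Convert to gains: g_lr = -0.83/3.71 = -0.2237; g_dust = -0.223/3.71 = -0.06011; g_wv = 1.85/3.71 = 0.4987.
Total gain g = 0.21489.
A = 1/(1 − 0.21489) = 1.27.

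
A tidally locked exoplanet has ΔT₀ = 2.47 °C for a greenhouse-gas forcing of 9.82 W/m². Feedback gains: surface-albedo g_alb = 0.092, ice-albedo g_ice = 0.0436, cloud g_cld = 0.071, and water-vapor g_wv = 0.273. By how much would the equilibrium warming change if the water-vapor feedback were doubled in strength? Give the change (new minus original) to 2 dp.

5.24 °C

Original: g = 0.4796, ΔT = 2.47/(1−0.4796) = 4.7463 °C.
With doubled water-vapor: g' = 0.7526, ΔT' = 2.47/(1−0.7526) = 9.9838 °C.
Change = 9.9838 − 4.7463 = 5.24 °C.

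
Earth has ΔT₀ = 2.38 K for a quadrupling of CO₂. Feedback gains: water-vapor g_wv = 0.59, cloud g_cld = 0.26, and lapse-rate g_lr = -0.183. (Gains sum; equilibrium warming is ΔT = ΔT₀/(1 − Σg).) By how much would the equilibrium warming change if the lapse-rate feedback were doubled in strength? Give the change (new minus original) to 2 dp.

Original: g = 0.667, ΔT = 2.38/(1−0.667) = 7.1471 K.
With doubled lapse-rate: g' = 0.484, ΔT' = 2.38/(1−0.484) = 4.6124 K.
Change = 4.6124 − 7.1471 = -2.53 K.

-2.53 K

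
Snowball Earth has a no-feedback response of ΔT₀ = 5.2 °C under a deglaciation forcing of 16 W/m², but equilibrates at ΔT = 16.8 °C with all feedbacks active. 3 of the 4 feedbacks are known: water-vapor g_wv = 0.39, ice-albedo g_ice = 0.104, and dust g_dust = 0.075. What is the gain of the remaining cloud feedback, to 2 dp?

Amplification A = ΔT/ΔT₀ = 16.8/5.2 = 3.231.
Total gain g = 1 − 1/A = 1 − 1/3.231 = 0.6905.
Known gains sum to 0.39 + 0.104 + 0.075 = 0.569.
g_cld = 0.6905 − 0.569 = 0.12.

0.12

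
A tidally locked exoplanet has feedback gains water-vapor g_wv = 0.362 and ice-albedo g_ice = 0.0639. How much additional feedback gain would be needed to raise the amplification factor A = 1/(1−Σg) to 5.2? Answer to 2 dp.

0.38

Current total gain = 0.4259.
Target gain for A = 5.2: g* = 1 − 1/5.2 = 0.8077.
Additional gain needed = 0.8077 − 0.4259 = 0.38.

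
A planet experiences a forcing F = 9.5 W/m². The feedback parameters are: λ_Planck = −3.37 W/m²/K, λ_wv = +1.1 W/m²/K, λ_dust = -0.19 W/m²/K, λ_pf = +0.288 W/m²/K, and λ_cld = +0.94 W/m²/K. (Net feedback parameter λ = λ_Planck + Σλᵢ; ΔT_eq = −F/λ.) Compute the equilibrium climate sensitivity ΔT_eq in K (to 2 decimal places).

Net feedback parameter λ = (−3.37) + (+1.1) + (-0.19) + (+0.288) + (+0.94) = -1.232 W/m²/K.
ΔT = −F/λ = −9.5/(-1.232) = 7.71 K.

7.71 K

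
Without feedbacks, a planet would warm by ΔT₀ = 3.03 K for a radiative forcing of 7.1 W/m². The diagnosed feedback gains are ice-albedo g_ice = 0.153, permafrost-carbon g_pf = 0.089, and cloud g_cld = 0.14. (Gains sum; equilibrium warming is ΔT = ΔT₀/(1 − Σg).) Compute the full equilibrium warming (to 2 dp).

Total gain g = 0.153 + 0.089 + 0.14 = 0.382.
Amplification A = 1/(1 − 0.382) = 1.618.
ΔT = 3.03 × 1.618 = 4.90 K.

4.90 K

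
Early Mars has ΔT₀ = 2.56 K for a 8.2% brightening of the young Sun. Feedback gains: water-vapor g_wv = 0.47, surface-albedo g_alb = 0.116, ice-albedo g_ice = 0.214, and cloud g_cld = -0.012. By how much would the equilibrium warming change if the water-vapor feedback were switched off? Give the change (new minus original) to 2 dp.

-8.32 K

Original: g = 0.788, ΔT = 2.56/(1−0.788) = 12.0755 K.
Without water-vapor: g' = 0.318, ΔT' = 2.56/(1−0.318) = 3.7537 K.
Change = 3.7537 − 12.0755 = -8.32 K.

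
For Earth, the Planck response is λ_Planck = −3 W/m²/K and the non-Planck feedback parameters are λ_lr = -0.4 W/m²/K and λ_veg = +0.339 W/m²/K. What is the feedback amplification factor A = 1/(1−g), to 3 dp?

Convert to gains: g_lr = -0.4/3 = -0.1333; g_veg = 0.339/3 = 0.113.
Total gain g = -0.0203.
A = 1/(1 + 0.0203) = 0.980.

0.980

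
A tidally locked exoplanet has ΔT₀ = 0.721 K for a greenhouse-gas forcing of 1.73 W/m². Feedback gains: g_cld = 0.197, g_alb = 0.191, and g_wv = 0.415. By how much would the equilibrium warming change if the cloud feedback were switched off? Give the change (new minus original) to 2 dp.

-1.83 K

Original: g = 0.803, ΔT = 0.721/(1−0.803) = 3.6599 K.
Without cloud: g' = 0.606, ΔT' = 0.721/(1−0.606) = 1.8299 K.
Change = 1.8299 − 3.6599 = -1.83 K.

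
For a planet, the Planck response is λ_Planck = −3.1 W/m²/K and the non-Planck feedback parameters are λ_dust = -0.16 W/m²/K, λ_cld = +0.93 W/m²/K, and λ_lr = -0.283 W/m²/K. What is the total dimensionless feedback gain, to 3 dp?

Convert to gains: g_dust = -0.16/3.1 = -0.05161; g_cld = 0.93/3.1 = 0.3; g_lr = -0.283/3.1 = -0.09129.
Total gain g = 0.1571.

0.157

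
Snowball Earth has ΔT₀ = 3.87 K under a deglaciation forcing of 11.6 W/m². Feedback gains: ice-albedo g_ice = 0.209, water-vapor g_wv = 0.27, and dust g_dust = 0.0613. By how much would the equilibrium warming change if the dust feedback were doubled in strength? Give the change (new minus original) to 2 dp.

1.30 K

Original: g = 0.5403, ΔT = 3.87/(1−0.5403) = 8.4185 K.
With doubled dust: g' = 0.6016, ΔT' = 3.87/(1−0.6016) = 9.7139 K.
Change = 9.7139 − 8.4185 = 1.30 K.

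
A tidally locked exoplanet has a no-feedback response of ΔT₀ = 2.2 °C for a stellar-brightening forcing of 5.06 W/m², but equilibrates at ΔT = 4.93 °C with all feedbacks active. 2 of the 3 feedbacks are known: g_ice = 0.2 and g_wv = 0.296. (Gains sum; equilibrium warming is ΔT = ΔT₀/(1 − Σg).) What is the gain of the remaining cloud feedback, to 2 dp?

0.06

Amplification A = ΔT/ΔT₀ = 4.93/2.2 = 2.241.
Total gain g = 1 − 1/A = 1 − 1/2.241 = 0.5538.
Known gains sum to 0.2 + 0.296 = 0.496.
g_cld = 0.5538 − 0.496 = 0.06.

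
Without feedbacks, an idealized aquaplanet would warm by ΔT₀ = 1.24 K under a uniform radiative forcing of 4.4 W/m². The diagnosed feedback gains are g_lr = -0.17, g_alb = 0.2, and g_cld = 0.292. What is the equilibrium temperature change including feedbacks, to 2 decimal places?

Total gain g = -0.17 + 0.2 + 0.292 = 0.322.
Amplification A = 1/(1 − 0.322) = 1.475.
ΔT = 1.24 × 1.475 = 1.83 K.

1.83 K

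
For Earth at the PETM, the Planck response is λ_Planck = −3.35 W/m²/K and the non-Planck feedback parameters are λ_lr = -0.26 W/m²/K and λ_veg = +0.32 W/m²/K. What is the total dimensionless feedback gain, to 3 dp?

Convert to gains: g_lr = -0.26/3.35 = -0.07761; g_veg = 0.32/3.35 = 0.09552.
Total gain g = 0.01791.

0.018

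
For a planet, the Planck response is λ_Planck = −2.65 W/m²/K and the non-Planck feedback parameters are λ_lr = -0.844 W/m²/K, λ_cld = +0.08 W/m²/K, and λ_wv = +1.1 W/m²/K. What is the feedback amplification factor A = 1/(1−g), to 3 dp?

1.145

Convert to gains: g_lr = -0.844/2.65 = -0.3185; g_cld = 0.08/2.65 = 0.03019; g_wv = 1.1/2.65 = 0.4151.
Total gain g = 0.12679.
A = 1/(1 − 0.12679) = 1.145.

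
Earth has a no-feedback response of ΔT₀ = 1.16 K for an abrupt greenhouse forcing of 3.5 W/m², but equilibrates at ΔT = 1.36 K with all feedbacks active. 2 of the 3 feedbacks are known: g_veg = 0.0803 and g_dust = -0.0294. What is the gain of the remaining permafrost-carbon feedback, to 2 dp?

Amplification A = ΔT/ΔT₀ = 1.36/1.16 = 1.172.
Total gain g = 1 − 1/A = 1 − 1/1.172 = 0.1468.
Known gains sum to 0.0803 − 0.0294 = 0.0509.
g_pf = 0.1468 − 0.0509 = 0.10.

0.10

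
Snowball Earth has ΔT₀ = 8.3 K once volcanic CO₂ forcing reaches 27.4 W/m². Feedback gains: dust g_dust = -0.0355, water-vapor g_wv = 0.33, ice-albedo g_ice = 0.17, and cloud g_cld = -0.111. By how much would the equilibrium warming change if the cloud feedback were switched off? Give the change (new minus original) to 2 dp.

Original: g = 0.3535, ΔT = 8.3/(1−0.3535) = 12.8384 K.
Without cloud: g' = 0.4645, ΔT' = 8.3/(1−0.4645) = 15.4995 K.
Change = 15.4995 − 12.8384 = 2.66 K.

2.66 K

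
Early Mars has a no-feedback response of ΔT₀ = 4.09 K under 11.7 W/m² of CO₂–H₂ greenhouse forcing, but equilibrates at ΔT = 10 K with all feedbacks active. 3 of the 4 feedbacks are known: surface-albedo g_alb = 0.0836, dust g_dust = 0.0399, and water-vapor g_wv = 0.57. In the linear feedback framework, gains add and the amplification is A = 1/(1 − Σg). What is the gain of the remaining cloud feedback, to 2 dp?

-0.10

Amplification A = ΔT/ΔT₀ = 10/4.09 = 2.445.
Total gain g = 1 − 1/A = 1 − 1/2.445 = 0.591.
Known gains sum to 0.0836 + 0.0399 + 0.57 = 0.6935.
g_cld = 0.591 − 0.6935 = -0.10.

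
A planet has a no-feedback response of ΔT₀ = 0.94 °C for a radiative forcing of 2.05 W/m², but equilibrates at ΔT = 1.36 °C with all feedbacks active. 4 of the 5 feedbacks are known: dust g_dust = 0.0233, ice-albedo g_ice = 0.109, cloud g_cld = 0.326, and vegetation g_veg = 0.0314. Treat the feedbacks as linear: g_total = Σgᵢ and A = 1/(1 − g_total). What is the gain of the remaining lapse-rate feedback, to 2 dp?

Amplification A = ΔT/ΔT₀ = 1.36/0.94 = 1.447.
Total gain g = 1 − 1/A = 1 − 1/1.447 = 0.3089.
Known gains sum to 0.0233 + 0.109 + 0.326 + 0.0314 = 0.4897.
g_lr = 0.3089 − 0.4897 = -0.18.

-0.18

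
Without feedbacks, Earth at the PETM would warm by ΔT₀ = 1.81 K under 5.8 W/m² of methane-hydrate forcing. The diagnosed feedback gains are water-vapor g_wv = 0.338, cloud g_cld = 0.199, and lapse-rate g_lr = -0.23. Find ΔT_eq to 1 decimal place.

2.6 K

Total gain g = 0.338 + 0.199 − 0.23 = 0.307.
Amplification A = 1/(1 − 0.307) = 1.443.
ΔT = 1.81 × 1.443 = 2.6 K.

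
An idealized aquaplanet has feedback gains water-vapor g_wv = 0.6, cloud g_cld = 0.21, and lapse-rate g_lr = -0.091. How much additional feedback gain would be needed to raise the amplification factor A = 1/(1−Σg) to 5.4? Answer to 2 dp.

0.10

Current total gain = 0.719.
Target gain for A = 5.4: g* = 1 − 1/5.4 = 0.8148.
Additional gain needed = 0.8148 − 0.719 = 0.10.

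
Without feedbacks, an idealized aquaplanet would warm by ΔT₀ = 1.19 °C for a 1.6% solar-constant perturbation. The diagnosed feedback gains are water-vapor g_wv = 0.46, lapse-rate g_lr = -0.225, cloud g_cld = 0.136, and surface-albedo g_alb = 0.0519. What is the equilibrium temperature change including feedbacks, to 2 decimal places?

2.06 °C

Total gain g = 0.46 − 0.225 + 0.136 + 0.0519 = 0.4229.
Amplification A = 1/(1 − 0.4229) = 1.733.
ΔT = 1.19 × 1.733 = 2.06 °C.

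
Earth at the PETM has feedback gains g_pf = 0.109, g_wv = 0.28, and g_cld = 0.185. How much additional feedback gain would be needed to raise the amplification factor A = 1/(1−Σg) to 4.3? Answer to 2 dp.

Current total gain = 0.574.
Target gain for A = 4.3: g* = 1 − 1/4.3 = 0.7674.
Additional gain needed = 0.7674 − 0.574 = 0.19.

0.19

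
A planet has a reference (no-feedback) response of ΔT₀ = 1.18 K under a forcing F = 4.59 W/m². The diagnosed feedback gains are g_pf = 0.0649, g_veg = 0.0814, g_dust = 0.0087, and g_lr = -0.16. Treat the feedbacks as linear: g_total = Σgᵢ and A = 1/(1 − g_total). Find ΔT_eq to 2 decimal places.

1.17 K

Total gain g = 0.0649 + 0.0814 + 0.0087 − 0.16 = -0.005.
Amplification A = 1/(1 + 0.005) = 0.995.
ΔT = 1.18 × 0.995 = 1.17 K.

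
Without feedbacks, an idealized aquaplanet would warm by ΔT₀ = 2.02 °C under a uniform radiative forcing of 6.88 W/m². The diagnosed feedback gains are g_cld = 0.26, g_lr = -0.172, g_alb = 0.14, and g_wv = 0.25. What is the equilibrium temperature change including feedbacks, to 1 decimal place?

Total gain g = 0.26 − 0.172 + 0.14 + 0.25 = 0.478.
Amplification A = 1/(1 − 0.478) = 1.916.
ΔT = 2.02 × 1.916 = 3.9 °C.

3.9 °C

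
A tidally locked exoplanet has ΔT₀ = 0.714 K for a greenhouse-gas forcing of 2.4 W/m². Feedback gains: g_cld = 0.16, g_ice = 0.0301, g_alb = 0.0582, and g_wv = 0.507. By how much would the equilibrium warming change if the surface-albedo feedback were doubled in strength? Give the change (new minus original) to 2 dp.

Original: g = 0.7553, ΔT = 0.714/(1−0.7553) = 2.9179 K.
With doubled surface-albedo: g' = 0.8135, ΔT' = 0.714/(1−0.8135) = 3.8284 K.
Change = 3.8284 − 2.9179 = 0.91 K.

0.91 K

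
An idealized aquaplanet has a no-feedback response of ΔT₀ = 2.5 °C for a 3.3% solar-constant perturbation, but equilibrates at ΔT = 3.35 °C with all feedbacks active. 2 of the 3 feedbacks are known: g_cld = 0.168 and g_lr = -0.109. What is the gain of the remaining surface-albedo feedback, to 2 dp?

Amplification A = ΔT/ΔT₀ = 3.35/2.5 = 1.34.
Total gain g = 1 − 1/A = 1 − 1/1.34 = 0.2537.
Known gains sum to 0.168 − 0.109 = 0.059.
g_alb = 0.2537 − 0.059 = 0.19.

0.19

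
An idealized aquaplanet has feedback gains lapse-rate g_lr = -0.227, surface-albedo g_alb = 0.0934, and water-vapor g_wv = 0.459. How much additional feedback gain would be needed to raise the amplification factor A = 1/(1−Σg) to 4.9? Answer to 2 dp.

0.47

Current total gain = 0.3254.
Target gain for A = 4.9: g* = 1 − 1/4.9 = 0.7959.
Additional gain needed = 0.7959 − 0.3254 = 0.47.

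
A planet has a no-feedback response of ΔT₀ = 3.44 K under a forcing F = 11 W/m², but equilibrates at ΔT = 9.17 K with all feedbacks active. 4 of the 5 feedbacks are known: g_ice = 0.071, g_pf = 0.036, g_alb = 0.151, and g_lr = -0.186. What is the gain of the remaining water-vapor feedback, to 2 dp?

Amplification A = ΔT/ΔT₀ = 9.17/3.44 = 2.666.
Total gain g = 1 − 1/A = 1 − 1/2.666 = 0.6249.
Known gains sum to 0.071 + 0.036 + 0.151 − 0.186 = 0.072.
g_wv = 0.6249 − 0.072 = 0.55.

0.55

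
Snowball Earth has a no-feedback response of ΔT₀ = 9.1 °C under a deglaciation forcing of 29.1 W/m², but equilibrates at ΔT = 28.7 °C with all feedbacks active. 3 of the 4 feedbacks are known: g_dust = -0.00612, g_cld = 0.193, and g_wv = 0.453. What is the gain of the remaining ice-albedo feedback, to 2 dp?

0.04

Amplification A = ΔT/ΔT₀ = 28.7/9.1 = 3.154.
Total gain g = 1 − 1/A = 1 − 1/3.154 = 0.6829.
Known gains sum to -0.00612 + 0.193 + 0.453 = 0.63988.
g_ice = 0.6829 − 0.63988 = 0.04.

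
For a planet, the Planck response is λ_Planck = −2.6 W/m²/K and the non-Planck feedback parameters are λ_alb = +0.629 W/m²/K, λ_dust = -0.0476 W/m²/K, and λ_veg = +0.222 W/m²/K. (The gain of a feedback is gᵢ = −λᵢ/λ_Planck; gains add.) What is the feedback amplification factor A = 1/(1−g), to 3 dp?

1.447

Convert to gains: g_alb = 0.629/2.6 = 0.2419; g_dust = -0.0476/2.6 = -0.01831; g_veg = 0.222/2.6 = 0.08538.
Total gain g = 0.30897.
A = 1/(1 − 0.30897) = 1.447.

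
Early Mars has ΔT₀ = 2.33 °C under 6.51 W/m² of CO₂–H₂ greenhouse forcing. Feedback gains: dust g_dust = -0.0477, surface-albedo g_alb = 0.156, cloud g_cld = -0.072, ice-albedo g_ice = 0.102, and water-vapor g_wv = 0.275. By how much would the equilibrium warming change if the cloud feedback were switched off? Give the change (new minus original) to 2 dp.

Original: g = 0.4133, ΔT = 2.33/(1−0.4133) = 3.9714 °C.
Without cloud: g' = 0.4853, ΔT' = 2.33/(1−0.4853) = 4.5269 °C.
Change = 4.5269 − 3.9714 = 0.56 °C.

0.56 °C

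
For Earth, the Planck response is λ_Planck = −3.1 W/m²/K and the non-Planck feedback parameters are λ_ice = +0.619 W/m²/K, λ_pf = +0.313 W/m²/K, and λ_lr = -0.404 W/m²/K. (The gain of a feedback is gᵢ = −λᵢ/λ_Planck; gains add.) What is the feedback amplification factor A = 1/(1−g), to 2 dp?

Convert to gains: g_ice = 0.619/3.1 = 0.1997; g_pf = 0.313/3.1 = 0.101; g_lr = -0.404/3.1 = -0.1303.
Total gain g = 0.1704.
A = 1/(1 − 0.1704) = 1.21.

1.21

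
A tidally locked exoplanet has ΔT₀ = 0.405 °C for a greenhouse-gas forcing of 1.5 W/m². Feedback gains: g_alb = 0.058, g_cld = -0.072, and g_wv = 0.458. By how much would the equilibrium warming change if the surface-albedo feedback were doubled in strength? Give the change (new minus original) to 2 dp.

Original: g = 0.444, ΔT = 0.405/(1−0.444) = 0.7284 °C.
With doubled surface-albedo: g' = 0.502, ΔT' = 0.405/(1−0.502) = 0.8133 °C.
Change = 0.8133 − 0.7284 = 0.08 °C.

0.08 °C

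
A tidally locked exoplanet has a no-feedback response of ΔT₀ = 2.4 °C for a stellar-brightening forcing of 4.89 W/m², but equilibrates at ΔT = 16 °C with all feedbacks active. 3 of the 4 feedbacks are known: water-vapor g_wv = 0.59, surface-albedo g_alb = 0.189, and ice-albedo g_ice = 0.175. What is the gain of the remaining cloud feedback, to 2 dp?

-0.10

Amplification A = ΔT/ΔT₀ = 16/2.4 = 6.667.
Total gain g = 1 − 1/A = 1 − 1/6.667 = 0.85.
Known gains sum to 0.59 + 0.189 + 0.175 = 0.954.
g_cld = 0.85 − 0.954 = -0.10.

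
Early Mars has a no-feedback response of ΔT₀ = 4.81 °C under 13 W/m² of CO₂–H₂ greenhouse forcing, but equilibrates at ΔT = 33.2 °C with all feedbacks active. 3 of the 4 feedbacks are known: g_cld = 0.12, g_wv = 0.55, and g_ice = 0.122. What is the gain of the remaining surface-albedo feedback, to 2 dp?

0.06

Amplification A = ΔT/ΔT₀ = 33.2/4.81 = 6.902.
Total gain g = 1 − 1/A = 1 − 1/6.902 = 0.8551.
Known gains sum to 0.12 + 0.55 + 0.122 = 0.792.
g_alb = 0.8551 − 0.792 = 0.06.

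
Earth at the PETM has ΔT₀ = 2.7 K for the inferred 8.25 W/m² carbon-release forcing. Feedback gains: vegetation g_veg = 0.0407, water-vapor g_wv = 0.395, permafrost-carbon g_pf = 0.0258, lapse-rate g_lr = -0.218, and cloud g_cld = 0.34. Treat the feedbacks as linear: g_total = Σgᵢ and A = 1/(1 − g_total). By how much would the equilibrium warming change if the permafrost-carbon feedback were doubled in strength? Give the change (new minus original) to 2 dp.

Original: g = 0.5835, ΔT = 2.7/(1−0.5835) = 6.4826 K.
With doubled permafrost-carbon: g' = 0.6093, ΔT' = 2.7/(1−0.6093) = 6.9107 K.
Change = 6.9107 − 6.4826 = 0.43 K.

0.43 K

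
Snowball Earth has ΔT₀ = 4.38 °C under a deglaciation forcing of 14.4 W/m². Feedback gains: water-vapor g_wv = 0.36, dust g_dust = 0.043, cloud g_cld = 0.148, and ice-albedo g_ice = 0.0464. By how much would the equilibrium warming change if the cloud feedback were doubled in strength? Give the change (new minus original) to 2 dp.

6.32 °C

Original: g = 0.5974, ΔT = 4.38/(1−0.5974) = 10.8793 °C.
With doubled cloud: g' = 0.7454, ΔT' = 4.38/(1−0.7454) = 17.2035 °C.
Change = 17.2035 − 10.8793 = 6.32 °C.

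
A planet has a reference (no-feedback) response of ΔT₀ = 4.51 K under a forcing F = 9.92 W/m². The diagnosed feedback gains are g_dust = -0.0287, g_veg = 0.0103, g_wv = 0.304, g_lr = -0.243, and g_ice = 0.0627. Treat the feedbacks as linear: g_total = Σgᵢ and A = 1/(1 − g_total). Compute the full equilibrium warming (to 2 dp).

5.04 K

Total gain g = -0.0287 + 0.0103 + 0.304 − 0.243 + 0.0627 = 0.1053.
Amplification A = 1/(1 − 0.1053) = 1.118.
ΔT = 4.51 × 1.118 = 5.04 K.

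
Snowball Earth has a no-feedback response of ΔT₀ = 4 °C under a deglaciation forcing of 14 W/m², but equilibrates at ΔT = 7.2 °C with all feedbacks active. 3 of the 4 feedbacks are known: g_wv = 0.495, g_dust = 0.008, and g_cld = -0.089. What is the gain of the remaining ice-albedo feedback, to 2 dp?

Amplification A = ΔT/ΔT₀ = 7.2/4 = 1.8.
Total gain g = 1 − 1/A = 1 − 1/1.8 = 0.4444.
Known gains sum to 0.495 + 0.008 − 0.089 = 0.414.
g_ice = 0.4444 − 0.414 = 0.03.

0.03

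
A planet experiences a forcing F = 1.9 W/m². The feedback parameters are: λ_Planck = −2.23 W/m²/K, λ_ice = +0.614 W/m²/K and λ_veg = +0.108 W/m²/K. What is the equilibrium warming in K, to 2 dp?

1.26 K

Net feedback parameter λ = (−2.23) + (+0.614) + (+0.108) = -1.508 W/m²/K.
ΔT = −F/λ = −1.9/(-1.508) = 1.26 K.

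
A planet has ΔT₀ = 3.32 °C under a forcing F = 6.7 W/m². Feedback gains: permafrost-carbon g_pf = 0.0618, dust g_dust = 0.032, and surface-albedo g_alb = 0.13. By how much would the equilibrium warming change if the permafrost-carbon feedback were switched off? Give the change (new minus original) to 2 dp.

Original: g = 0.2238, ΔT = 3.32/(1−0.2238) = 4.2772 °C.
Without permafrost-carbon: g' = 0.162, ΔT' = 3.32/(1−0.162) = 3.9618 °C.
Change = 3.9618 − 4.2772 = -0.32 °C.

-0.32 °C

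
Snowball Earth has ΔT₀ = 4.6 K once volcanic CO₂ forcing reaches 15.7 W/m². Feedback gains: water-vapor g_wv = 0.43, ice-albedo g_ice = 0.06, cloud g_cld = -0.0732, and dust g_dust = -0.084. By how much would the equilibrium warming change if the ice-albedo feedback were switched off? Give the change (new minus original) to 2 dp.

Original: g = 0.3328, ΔT = 4.6/(1−0.3328) = 6.8945 K.
Without ice-albedo: g' = 0.2728, ΔT' = 4.6/(1−0.2728) = 6.3256 K.
Change = 6.3256 − 6.8945 = -0.57 K.

-0.57 K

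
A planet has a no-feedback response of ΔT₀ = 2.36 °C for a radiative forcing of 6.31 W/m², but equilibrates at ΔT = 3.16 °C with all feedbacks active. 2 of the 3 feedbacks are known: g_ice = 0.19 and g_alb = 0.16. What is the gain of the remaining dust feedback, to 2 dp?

-0.10

Amplification A = ΔT/ΔT₀ = 3.16/2.36 = 1.339.
Total gain g = 1 − 1/A = 1 − 1/1.339 = 0.2532.
Known gains sum to 0.19 + 0.16 = 0.35.
g_dust = 0.2532 − 0.35 = -0.10.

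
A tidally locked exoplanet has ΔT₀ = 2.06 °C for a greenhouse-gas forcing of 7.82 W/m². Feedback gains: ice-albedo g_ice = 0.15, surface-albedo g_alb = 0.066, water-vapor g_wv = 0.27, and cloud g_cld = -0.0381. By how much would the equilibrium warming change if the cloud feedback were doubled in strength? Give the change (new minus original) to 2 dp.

Original: g = 0.4479, ΔT = 2.06/(1−0.4479) = 3.7312 °C.
With doubled cloud: g' = 0.4098, ΔT' = 2.06/(1−0.4098) = 3.4903 °C.
Change = 3.4903 − 3.7312 = -0.24 °C.

-0.24 °C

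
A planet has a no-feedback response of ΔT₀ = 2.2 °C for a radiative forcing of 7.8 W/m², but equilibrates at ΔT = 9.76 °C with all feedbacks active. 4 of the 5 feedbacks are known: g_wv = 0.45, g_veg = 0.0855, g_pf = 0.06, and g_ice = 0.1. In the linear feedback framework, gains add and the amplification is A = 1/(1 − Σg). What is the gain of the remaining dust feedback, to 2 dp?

0.08

Amplification A = ΔT/ΔT₀ = 9.76/2.2 = 4.436.
Total gain g = 1 − 1/A = 1 − 1/4.436 = 0.7746.
Known gains sum to 0.45 + 0.0855 + 0.06 + 0.1 = 0.6955.
g_dust = 0.7746 − 0.6955 = 0.08.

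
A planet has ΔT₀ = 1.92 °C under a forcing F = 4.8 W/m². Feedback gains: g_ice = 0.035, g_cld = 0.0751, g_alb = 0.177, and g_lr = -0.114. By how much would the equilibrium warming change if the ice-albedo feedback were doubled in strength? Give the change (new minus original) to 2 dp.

0.10 °C

Original: g = 0.1731, ΔT = 1.92/(1−0.1731) = 2.3219 °C.
With doubled ice-albedo: g' = 0.2081, ΔT' = 1.92/(1−0.2081) = 2.4245 °C.
Change = 2.4245 − 2.3219 = 0.10 °C.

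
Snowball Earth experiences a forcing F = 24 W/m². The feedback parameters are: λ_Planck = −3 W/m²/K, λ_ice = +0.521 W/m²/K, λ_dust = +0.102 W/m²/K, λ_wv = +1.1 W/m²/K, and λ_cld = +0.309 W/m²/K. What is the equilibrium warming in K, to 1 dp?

Net feedback parameter λ = (−3) + (+0.521) + (+0.102) + (+1.1) + (+0.309) = -0.968 W/m²/K.
ΔT = −F/λ = −24/(-0.968) = 24.8 K.

24.8 K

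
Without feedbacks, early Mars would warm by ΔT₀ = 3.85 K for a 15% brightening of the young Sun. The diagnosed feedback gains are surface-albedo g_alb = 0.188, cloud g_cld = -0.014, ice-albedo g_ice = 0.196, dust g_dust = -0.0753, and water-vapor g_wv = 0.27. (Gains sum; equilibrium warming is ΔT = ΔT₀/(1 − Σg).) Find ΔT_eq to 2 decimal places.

8.84 K

Total gain g = 0.188 − 0.014 + 0.196 − 0.0753 + 0.27 = 0.5647.
Amplification A = 1/(1 − 0.5647) = 2.297.
ΔT = 3.85 × 2.297 = 8.84 K.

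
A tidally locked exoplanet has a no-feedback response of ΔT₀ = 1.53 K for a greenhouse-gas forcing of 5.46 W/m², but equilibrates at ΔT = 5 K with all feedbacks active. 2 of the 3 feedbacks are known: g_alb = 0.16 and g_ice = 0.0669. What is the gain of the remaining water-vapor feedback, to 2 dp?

Amplification A = ΔT/ΔT₀ = 5/1.53 = 3.268.
Total gain g = 1 − 1/A = 1 − 1/3.268 = 0.694.
Known gains sum to 0.16 + 0.0669 = 0.2269.
g_wv = 0.694 − 0.2269 = 0.47.

0.47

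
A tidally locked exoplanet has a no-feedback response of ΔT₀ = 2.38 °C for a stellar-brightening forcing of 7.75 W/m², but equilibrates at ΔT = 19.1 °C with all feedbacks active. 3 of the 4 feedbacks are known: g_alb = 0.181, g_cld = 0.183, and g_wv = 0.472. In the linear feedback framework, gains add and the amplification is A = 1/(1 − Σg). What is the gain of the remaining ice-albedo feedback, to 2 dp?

Amplification A = ΔT/ΔT₀ = 19.1/2.38 = 8.025.
Total gain g = 1 − 1/A = 1 − 1/8.025 = 0.8754.
Known gains sum to 0.181 + 0.183 + 0.472 = 0.836.
g_ice = 0.8754 − 0.836 = 0.04.

0.04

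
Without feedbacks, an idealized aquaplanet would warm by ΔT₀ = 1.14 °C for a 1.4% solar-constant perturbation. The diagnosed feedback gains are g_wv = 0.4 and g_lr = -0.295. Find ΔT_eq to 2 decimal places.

1.27 °C

Total gain g = 0.4 − 0.295 = 0.105.
Amplification A = 1/(1 − 0.105) = 1.117.
ΔT = 1.14 × 1.117 = 1.27 °C.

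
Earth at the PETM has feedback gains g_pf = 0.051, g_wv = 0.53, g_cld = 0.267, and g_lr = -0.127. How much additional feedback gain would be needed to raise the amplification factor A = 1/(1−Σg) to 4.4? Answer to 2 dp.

Current total gain = 0.721.
Target gain for A = 4.4: g* = 1 − 1/4.4 = 0.7727.
Additional gain needed = 0.7727 − 0.721 = 0.05.

0.05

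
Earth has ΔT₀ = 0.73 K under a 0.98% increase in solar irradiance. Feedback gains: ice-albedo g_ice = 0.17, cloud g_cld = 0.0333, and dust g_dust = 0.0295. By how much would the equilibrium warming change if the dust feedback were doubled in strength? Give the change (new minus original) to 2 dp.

0.04 K

Original: g = 0.2328, ΔT = 0.73/(1−0.2328) = 0.9515 K.
With doubled dust: g' = 0.2623, ΔT' = 0.73/(1−0.2623) = 0.9896 K.
Change = 0.9896 − 0.9515 = 0.04 K.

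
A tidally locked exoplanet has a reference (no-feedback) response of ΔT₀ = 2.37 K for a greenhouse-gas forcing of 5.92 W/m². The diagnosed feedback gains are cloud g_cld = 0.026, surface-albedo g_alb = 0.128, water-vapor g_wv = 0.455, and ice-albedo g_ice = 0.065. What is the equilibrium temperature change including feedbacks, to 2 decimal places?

7.27 K

Total gain g = 0.026 + 0.128 + 0.455 + 0.065 = 0.674.
Amplification A = 1/(1 − 0.674) = 3.067.
ΔT = 2.37 × 3.067 = 7.27 K.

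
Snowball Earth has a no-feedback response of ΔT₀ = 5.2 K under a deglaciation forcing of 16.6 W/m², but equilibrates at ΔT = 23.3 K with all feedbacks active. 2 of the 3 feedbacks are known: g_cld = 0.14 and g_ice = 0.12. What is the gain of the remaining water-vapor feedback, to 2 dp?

Amplification A = ΔT/ΔT₀ = 23.3/5.2 = 4.481.
Total gain g = 1 − 1/A = 1 − 1/4.481 = 0.7768.
Known gains sum to 0.14 + 0.12 = 0.26.
g_wv = 0.7768 − 0.26 = 0.52.

0.52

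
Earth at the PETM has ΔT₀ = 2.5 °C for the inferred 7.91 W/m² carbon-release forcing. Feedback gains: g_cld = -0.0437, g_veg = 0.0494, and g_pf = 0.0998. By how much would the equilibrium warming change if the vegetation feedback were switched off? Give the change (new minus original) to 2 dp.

Original: g = 0.1055, ΔT = 2.5/(1−0.1055) = 2.7949 °C.
Without vegetation: g' = 0.0561, ΔT' = 2.5/(1−0.0561) = 2.6486 °C.
Change = 2.6486 − 2.7949 = -0.15 °C.

-0.15 °C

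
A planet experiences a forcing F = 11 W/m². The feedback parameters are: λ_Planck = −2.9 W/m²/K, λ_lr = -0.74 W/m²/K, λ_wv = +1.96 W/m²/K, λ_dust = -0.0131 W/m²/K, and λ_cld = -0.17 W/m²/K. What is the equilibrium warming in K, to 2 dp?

Net feedback parameter λ = (−2.9) + (-0.74) + (+1.96) + (-0.0131) + (-0.17) = -1.8631 W/m²/K.
ΔT = −F/λ = −11/(-1.8631) = 5.90 K.

5.90 K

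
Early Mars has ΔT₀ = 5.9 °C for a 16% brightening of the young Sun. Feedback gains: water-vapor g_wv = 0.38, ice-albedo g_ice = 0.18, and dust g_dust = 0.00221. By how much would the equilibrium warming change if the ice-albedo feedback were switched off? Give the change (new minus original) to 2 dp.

-3.93 °C

Original: g = 0.56221, ΔT = 5.9/(1−0.56221) = 13.4768 °C.
Without ice-albedo: g' = 0.38221, ΔT' = 5.9/(1−0.38221) = 9.5502 °C.
Change = 9.5502 − 13.4768 = -3.93 °C.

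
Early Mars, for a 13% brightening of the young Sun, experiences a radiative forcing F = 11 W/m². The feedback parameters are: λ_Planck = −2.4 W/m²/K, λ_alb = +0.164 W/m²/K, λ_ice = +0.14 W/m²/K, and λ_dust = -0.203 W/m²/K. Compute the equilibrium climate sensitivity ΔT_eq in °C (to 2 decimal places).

Net feedback parameter λ = (−2.4) + (+0.164) + (+0.14) + (-0.203) = -2.299 W/m²/K.
ΔT = −F/λ = −11/(-2.299) = 4.78 °C.

4.78 °C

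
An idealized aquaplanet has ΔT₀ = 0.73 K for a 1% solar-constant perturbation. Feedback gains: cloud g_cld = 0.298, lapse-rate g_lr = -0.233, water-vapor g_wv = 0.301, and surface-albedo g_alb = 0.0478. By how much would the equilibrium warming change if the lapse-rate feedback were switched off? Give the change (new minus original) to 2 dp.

0.82 K

Original: g = 0.4138, ΔT = 0.73/(1−0.4138) = 1.2453 K.
Without lapse-rate: g' = 0.6468, ΔT' = 0.73/(1−0.6468) = 2.0668 K.
Change = 2.0668 − 1.2453 = 0.82 K.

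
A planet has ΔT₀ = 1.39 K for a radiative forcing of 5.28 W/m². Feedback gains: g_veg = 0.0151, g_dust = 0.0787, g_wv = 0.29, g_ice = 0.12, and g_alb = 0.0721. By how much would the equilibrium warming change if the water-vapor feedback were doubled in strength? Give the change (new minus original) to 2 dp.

Original: g = 0.5759, ΔT = 1.39/(1−0.5759) = 3.2775 K.
With doubled water-vapor: g' = 0.8659, ΔT' = 1.39/(1−0.8659) = 10.3654 K.
Change = 10.3654 − 3.2775 = 7.09 K.

7.09 K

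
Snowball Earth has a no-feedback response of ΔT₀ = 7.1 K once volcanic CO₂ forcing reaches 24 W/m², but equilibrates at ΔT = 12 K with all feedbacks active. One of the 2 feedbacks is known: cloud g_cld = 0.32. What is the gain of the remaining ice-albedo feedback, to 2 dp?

Amplification A = ΔT/ΔT₀ = 12/7.1 = 1.69.
Total gain g = 1 − 1/A = 1 − 1/1.69 = 0.4083.
The known gain is 0.32.
g_ice = 0.4083 − 0.32 = 0.09.

0.09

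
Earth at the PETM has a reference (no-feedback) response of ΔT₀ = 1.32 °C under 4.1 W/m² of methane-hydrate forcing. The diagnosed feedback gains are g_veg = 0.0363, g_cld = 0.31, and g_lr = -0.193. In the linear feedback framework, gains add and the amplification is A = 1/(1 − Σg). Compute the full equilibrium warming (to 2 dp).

1.56 °C

Total gain g = 0.0363 + 0.31 − 0.193 = 0.1533.
Amplification A = 1/(1 − 0.1533) = 1.181.
ΔT = 1.32 × 1.181 = 1.56 °C.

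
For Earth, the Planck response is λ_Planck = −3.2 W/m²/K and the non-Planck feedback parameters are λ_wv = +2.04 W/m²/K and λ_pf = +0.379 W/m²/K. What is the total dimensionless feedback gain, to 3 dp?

Convert to gains: g_wv = 2.04/3.2 = 0.6375; g_pf = 0.379/3.2 = 0.1184.
Total gain g = 0.7559.

0.756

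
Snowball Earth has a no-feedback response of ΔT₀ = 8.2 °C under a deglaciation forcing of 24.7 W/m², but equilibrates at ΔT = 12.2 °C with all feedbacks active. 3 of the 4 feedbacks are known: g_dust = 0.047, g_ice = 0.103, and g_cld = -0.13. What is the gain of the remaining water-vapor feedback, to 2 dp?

Amplification A = ΔT/ΔT₀ = 12.2/8.2 = 1.488.
Total gain g = 1 − 1/A = 1 − 1/1.488 = 0.328.
Known gains sum to 0.047 + 0.103 − 0.13 = 0.02.
g_wv = 0.328 − 0.02 = 0.31.

0.31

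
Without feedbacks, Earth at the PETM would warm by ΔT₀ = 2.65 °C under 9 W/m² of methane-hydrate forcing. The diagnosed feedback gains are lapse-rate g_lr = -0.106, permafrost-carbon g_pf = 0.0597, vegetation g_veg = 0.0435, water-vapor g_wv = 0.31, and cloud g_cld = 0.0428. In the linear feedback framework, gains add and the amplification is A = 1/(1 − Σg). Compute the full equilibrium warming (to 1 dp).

4.1 °C

Total gain g = -0.106 + 0.0597 + 0.0435 + 0.31 + 0.0428 = 0.35.
Amplification A = 1/(1 − 0.35) = 1.538.
ΔT = 2.65 × 1.538 = 4.1 °C.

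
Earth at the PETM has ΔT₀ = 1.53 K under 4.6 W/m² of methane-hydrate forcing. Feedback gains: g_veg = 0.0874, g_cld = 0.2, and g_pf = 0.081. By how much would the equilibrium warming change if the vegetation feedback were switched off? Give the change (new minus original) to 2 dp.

Original: g = 0.3684, ΔT = 1.53/(1−0.3684) = 2.4224 K.
Without vegetation: g' = 0.281, ΔT' = 1.53/(1−0.281) = 2.1280 K.
Change = 2.1280 − 2.4224 = -0.29 K.

-0.29 K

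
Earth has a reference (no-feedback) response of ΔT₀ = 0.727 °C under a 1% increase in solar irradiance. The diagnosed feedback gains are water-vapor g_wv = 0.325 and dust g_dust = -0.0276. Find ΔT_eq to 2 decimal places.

1.03 °C

Total gain g = 0.325 − 0.0276 = 0.2974.
Amplification A = 1/(1 − 0.2974) = 1.423.
ΔT = 0.727 × 1.423 = 1.03 °C.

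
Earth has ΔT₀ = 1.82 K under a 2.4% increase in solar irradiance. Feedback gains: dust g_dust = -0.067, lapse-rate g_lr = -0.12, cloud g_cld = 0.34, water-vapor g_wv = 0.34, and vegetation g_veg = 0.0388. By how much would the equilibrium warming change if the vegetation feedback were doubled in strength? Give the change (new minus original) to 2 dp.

Original: g = 0.5318, ΔT = 1.82/(1−0.5318) = 3.8872 K.
With doubled vegetation: g' = 0.5706, ΔT' = 1.82/(1−0.5706) = 4.2385 K.
Change = 4.2385 − 3.8872 = 0.35 K.

0.35 K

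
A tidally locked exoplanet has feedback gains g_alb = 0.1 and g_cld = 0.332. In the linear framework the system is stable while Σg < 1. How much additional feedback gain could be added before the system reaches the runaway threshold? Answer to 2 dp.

0.57

Current total gain = 0.1 + 0.332 = 0.432.
Margin to runaway = 1 − 0.432 = 0.57.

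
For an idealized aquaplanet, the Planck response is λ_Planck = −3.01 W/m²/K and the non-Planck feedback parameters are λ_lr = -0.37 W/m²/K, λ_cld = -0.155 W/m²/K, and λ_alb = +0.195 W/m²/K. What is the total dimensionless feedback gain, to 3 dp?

Convert to gains: g_lr = -0.37/3.01 = -0.1229; g_cld = -0.155/3.01 = -0.0515; g_alb = 0.195/3.01 = 0.06478.
Total gain g = -0.10962.

-0.110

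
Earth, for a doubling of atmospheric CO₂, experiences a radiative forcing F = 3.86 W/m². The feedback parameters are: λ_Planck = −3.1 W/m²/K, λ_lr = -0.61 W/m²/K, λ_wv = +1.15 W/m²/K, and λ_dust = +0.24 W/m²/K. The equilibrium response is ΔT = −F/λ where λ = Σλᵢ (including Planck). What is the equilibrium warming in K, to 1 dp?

Net feedback parameter λ = (−3.1) + (-0.61) + (+1.15) + (+0.24) = -2.32 W/m²/K.
ΔT = −F/λ = −3.86/(-2.32) = 1.7 K.

1.7 K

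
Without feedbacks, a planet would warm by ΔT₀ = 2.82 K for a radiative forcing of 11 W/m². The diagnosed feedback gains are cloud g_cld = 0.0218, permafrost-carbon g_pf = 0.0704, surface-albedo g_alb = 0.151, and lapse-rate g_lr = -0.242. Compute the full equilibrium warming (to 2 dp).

Total gain g = 0.0218 + 0.0704 + 0.151 − 0.242 = 0.0012.
Amplification A = 1/(1 − 0.0012) = 1.001.
ΔT = 2.82 × 1.001 = 2.82 K.

2.82 K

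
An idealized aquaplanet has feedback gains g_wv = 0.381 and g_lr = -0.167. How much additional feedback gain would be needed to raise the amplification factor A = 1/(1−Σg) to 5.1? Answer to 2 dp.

0.59

Current total gain = 0.214.
Target gain for A = 5.1: g* = 1 − 1/5.1 = 0.8039.
Additional gain needed = 0.8039 − 0.214 = 0.59.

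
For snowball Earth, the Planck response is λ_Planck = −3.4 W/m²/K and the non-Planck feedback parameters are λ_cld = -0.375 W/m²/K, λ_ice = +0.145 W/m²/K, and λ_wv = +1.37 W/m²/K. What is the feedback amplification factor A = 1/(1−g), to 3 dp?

1.504

Convert to gains: g_cld = -0.375/3.4 = -0.1103; g_ice = 0.145/3.4 = 0.04265; g_wv = 1.37/3.4 = 0.4029.
Total gain g = 0.33525.
A = 1/(1 − 0.33525) = 1.504.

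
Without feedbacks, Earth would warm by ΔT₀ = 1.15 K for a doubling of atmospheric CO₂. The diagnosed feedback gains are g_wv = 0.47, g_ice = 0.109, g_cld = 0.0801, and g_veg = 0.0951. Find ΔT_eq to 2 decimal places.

4.68 K

Total gain g = 0.47 + 0.109 + 0.0801 + 0.0951 = 0.7542.
Amplification A = 1/(1 − 0.7542) = 4.068.
ΔT = 1.15 × 4.068 = 4.68 K.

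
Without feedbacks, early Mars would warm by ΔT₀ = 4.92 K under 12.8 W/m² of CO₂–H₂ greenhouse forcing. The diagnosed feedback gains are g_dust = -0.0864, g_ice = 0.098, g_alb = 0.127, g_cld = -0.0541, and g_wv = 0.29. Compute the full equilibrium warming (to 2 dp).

Total gain g = -0.0864 + 0.098 + 0.127 − 0.0541 + 0.29 = 0.3745.
Amplification A = 1/(1 − 0.3745) = 1.599.
ΔT = 4.92 × 1.599 = 7.87 K.

7.87 K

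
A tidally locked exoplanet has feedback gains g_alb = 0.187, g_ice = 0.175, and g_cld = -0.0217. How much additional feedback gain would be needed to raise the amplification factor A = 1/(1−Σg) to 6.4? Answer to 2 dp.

0.50

Current total gain = 0.3403.
Target gain for A = 6.4: g* = 1 − 1/6.4 = 0.8438.
Additional gain needed = 0.8438 − 0.3403 = 0.50.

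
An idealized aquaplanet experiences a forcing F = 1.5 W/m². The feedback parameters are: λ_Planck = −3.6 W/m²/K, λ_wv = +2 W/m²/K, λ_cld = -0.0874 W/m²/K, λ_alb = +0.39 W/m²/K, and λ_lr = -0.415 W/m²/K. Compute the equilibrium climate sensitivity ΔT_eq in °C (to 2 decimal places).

0.88 °C

Net feedback parameter λ = (−3.6) + (+2) + (-0.0874) + (+0.39) + (-0.415) = -1.7124 W/m²/K.
ΔT = −F/λ = −1.5/(-1.7124) = 0.88 °C.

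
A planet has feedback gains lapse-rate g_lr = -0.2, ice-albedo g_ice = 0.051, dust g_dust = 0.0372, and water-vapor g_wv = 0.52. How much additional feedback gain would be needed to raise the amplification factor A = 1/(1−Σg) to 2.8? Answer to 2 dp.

Current total gain = 0.4082.
Target gain for A = 2.8: g* = 1 − 1/2.8 = 0.6429.
Additional gain needed = 0.6429 − 0.4082 = 0.23.

0.23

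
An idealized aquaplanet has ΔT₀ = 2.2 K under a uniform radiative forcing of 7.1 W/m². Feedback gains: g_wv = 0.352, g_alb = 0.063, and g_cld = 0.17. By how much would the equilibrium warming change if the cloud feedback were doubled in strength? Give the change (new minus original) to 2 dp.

Original: g = 0.585, ΔT = 2.2/(1−0.585) = 5.3012 K.
With doubled cloud: g' = 0.755, ΔT' = 2.2/(1−0.755) = 8.9796 K.
Change = 8.9796 − 5.3012 = 3.68 K.

3.68 K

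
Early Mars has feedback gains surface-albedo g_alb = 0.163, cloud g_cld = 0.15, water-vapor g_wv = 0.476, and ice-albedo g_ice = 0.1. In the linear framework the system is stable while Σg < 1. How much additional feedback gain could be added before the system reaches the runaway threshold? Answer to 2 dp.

Current total gain = 0.163 + 0.15 + 0.476 + 0.1 = 0.889.
Margin to runaway = 1 − 0.889 = 0.11.

0.11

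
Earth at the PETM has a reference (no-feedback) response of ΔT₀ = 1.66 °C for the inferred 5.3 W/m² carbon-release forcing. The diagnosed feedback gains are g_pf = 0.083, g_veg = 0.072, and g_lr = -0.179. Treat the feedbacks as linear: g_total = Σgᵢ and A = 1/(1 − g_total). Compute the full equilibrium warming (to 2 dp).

Total gain g = 0.083 + 0.072 − 0.179 = -0.024.
Amplification A = 1/(1 + 0.024) = 0.9766.
ΔT = 1.66 × 0.9766 = 1.62 °C.

1.62 °C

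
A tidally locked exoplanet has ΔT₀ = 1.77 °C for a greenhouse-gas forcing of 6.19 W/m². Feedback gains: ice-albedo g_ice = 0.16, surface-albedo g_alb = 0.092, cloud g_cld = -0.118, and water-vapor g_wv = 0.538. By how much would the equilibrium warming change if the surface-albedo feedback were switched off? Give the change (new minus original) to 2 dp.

Original: g = 0.672, ΔT = 1.77/(1−0.672) = 5.3963 °C.
Without surface-albedo: g' = 0.58, ΔT' = 1.77/(1−0.58) = 4.2143 °C.
Change = 4.2143 − 5.3963 = -1.18 °C.

-1.18 °C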